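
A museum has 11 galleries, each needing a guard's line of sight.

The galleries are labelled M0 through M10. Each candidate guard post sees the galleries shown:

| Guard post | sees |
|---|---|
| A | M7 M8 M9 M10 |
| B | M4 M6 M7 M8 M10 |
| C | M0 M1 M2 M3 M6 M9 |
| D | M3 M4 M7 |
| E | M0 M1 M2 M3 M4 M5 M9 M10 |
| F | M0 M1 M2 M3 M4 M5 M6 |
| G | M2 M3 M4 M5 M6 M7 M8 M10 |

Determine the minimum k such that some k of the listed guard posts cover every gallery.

A and F together: A ∪ F = {M0, M1, M2, M3, M4, M5, M6, M7, M8, M9, M10} — every gallery is covered.
No single guard post has all 11 galleries (the largest, E, has 8), so 2 is optimal.

2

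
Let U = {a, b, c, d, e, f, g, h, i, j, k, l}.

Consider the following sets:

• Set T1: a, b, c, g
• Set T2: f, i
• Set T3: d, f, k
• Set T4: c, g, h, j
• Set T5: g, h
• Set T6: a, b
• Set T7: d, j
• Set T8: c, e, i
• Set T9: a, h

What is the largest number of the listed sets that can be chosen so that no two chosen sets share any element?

T3, T5, T6, T8 are pairwise disjoint (T3={d,f,k}; T5={g,h}; T6={a,b}; T8={c,e,i}).
Every remaining set overlaps one of these, and no 5 of the listed sets are pairwise disjoint, so 4 is the maximum.

4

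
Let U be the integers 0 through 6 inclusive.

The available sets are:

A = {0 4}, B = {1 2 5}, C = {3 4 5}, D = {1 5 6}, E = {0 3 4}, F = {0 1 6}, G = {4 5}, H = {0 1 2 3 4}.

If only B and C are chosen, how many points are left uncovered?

2

Union of B, C = {1, 2, 3, 4, 5}.
Not covered: 0, 6 — 2 points.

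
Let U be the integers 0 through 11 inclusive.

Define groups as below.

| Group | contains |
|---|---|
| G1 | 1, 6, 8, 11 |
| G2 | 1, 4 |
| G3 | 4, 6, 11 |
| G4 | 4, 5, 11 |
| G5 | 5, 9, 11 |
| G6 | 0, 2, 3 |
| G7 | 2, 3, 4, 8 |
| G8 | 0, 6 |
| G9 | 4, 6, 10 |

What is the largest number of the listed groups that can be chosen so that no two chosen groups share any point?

G5, G7, G8 are pairwise disjoint (G5={5,9,11}; G7={2,3,4,8}; G8={0,6}).
Every remaining group overlaps one of these, and no 4 of the listed groups are pairwise disjoint, so 3 is the maximum.

3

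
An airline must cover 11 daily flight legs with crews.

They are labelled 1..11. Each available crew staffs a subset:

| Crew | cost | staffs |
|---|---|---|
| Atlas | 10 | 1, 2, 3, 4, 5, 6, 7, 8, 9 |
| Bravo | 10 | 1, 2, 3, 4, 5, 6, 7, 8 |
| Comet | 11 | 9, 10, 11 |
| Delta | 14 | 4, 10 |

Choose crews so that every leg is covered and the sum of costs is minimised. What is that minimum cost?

Bravo, Comet together cover every leg (Bravo ∪ Comet = {1, 2, 3, 4, 5, 6, 7, 8, 9, 10, 11}); total cost 10 + 11 = 21.
No covering selection has total cost below 21.

21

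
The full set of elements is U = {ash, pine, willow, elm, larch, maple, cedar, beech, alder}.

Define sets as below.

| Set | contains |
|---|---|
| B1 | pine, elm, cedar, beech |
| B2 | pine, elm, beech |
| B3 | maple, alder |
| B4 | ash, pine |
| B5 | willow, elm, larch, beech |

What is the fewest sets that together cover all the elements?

B1 and B3 and B4 and B5 together: B1 ∪ B3 ∪ B4 ∪ B5 = {ash, pine, willow, elm, larch, maple, cedar, beech, alder} — every element is covered.
Only B5 contains willow, so B5 is forced; the remaining 5 elements need at least 3 more sets (each remaining set adds at most 2) — so at least 4 sets are needed, and 4 is optimal.

4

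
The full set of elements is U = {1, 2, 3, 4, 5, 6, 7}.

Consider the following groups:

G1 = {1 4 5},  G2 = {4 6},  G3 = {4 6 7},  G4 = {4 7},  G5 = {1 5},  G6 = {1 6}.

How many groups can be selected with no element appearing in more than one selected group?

2

G2, G5 are pairwise disjoint (G2={4,6}; G5={1,5}).
Every remaining group overlaps one of these, and no 3 of the listed groups are pairwise disjoint, so 2 is the maximum.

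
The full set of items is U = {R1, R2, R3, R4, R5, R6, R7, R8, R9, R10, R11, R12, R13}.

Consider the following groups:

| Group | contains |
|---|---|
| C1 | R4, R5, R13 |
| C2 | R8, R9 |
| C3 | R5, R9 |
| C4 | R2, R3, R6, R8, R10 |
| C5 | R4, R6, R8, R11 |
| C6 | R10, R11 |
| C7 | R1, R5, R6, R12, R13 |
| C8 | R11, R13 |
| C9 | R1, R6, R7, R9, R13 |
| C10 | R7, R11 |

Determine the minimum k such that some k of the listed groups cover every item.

C4, C5, C7, and C9 cover everything between them: the union {R1, R2, R3, R4, R5, R6, R7, R8, R9, R10, R11, R12, R13} is all of U.
No 3 of the 10 groups cover everything (all 120 combinations miss at least one item), so 4 is optimal.

4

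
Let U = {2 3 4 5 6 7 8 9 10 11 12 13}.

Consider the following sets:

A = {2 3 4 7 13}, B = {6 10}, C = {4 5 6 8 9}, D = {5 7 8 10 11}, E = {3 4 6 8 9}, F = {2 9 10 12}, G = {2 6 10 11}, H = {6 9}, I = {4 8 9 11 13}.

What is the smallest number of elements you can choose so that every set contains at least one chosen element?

3

T = {4, 6, 10} meets every set (each contains at least one member of T), and |T| = 3.
No choice of 2 elements meets every set, so 3 is the minimum.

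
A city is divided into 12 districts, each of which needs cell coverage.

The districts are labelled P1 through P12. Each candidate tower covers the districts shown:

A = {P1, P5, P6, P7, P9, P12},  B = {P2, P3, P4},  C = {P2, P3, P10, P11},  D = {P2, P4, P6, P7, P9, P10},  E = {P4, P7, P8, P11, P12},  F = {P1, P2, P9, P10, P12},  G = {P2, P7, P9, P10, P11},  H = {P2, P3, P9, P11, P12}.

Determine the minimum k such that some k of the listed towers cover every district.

A and C and E together: A ∪ C ∪ E = {P1, P2, P3, P4, P5, P6, P7, P8, P9, P10, P11, P12} — every district is covered.
Only A contains P5, so A is forced; the remaining 6 districts need at least 2 more towers (each remaining tower adds at most 4) — so at least 3 towers are needed, and 3 is optimal.

3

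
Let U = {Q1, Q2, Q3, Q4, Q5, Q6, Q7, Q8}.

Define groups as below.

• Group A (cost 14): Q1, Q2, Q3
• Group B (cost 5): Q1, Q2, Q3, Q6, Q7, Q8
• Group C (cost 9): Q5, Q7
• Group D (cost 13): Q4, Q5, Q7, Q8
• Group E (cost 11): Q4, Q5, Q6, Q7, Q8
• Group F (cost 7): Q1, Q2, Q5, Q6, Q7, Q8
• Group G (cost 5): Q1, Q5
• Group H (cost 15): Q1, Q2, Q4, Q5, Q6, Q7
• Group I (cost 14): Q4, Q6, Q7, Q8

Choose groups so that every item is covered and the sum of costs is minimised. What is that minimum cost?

16

B, E together cover every item (B ∪ E = {Q1, Q2, Q3, Q4, Q5, Q6, Q7, Q8}); total cost 5 + 11 = 16.
The greedy pick B, G, E costs 21; no covering selection beats 16.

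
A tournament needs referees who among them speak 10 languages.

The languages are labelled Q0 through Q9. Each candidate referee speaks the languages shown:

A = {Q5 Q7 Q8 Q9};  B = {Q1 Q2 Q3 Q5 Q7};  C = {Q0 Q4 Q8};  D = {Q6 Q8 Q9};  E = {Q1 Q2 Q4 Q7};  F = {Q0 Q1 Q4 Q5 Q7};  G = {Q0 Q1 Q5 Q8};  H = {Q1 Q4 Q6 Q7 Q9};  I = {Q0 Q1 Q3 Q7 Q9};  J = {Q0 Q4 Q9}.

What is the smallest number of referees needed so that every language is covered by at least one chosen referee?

3

B and C and H together: B ∪ C ∪ H = {Q0, Q1, Q2, Q3, Q4, Q5, Q6, Q7, Q8, Q9} — every language is covered.
No 2 of the 10 referees cover everything (all 45 combinations miss at least one language), so 3 is optimal.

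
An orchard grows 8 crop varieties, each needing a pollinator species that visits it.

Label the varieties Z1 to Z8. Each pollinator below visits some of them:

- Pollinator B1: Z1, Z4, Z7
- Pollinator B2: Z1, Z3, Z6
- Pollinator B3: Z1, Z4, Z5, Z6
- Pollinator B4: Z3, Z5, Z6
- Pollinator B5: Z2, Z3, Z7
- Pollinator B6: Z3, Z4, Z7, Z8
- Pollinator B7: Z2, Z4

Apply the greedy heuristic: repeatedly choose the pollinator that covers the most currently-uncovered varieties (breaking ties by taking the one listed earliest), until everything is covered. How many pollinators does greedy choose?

3

Greedy: pick B3 (covers 4 new) → pick B5 (covers 3 new) → pick B6 (covers 1 new). Total picks: 3.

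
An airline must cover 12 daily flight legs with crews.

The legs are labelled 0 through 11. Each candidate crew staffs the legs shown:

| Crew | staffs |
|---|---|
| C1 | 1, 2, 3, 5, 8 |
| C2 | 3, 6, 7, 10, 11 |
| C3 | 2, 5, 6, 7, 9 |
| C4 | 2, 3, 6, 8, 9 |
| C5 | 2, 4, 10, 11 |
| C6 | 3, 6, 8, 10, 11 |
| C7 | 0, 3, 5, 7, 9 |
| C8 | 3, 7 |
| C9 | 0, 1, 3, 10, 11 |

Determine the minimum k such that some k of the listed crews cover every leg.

C1 and C2 and C5 and C7 together: C1 ∪ C2 ∪ C5 ∪ C7 = {0, 1, 2, 3, 4, 5, 6, 7, 8, 9, 10, 11} — every leg is covered.
No 3 of the 9 crews cover everything (all 84 combinations miss at least one leg), so 4 is optimal.

4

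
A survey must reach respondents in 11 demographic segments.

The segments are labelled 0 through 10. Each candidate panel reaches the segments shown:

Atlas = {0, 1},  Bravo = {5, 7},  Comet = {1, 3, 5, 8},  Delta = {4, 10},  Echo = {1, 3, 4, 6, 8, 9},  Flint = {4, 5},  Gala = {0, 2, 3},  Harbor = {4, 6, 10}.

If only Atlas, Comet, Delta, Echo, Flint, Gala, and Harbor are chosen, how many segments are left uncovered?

1

Union of Atlas, Comet, Delta, Echo, Flint, Gala, Harbor = {0, 1, 2, 3, 4, 5, 6, 8, 9, 10}.
Not covered: 7 — 1 segment.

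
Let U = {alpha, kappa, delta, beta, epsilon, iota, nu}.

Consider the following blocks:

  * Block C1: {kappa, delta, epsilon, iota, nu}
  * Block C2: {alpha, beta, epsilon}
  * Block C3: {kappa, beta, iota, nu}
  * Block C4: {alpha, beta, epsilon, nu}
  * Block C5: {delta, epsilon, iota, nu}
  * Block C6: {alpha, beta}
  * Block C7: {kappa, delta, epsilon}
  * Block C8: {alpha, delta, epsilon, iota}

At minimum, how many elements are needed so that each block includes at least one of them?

2

H = {beta, epsilon} meets every block (each contains at least one member of H), and |H| = 2.
The blocks C1, C6 are pairwise disjoint, so any hitting set needs a separate element for each — at least 2. Hence 2 is optimal.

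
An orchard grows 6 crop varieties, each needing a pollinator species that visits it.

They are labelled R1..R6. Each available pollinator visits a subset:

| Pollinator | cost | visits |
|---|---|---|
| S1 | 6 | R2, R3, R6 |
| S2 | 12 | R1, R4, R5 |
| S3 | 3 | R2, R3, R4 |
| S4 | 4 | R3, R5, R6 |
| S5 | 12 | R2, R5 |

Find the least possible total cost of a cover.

S1, S2 together cover every variety (S1 ∪ S2 = {R1, R2, R3, R4, R5, R6}); total cost 6 + 12 = 18.
The greedy pick S3, S4, S2 costs 19; no covering selection beats 18.

18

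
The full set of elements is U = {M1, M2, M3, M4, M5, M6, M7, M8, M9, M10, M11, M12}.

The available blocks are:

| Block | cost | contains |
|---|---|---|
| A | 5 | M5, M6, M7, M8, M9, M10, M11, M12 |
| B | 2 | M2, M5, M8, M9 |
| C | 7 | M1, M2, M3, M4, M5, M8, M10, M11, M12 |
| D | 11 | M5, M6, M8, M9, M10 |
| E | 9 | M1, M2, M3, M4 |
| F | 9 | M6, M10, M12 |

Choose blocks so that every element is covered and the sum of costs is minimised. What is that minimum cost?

A, C together cover every element (A ∪ C = {M1, M2, M3, M4, M5, M6, M7, M8, M9, M10, M11, M12}); total cost 5 + 7 = 12.
The greedy pick B, A, C costs 14; no covering selection beats 12.

12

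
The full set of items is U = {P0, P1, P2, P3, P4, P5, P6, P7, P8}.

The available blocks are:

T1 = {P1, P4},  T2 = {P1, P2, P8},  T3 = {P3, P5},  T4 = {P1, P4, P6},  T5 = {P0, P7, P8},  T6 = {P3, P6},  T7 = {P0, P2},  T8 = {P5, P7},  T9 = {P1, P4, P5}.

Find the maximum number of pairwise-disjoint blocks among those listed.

4

T1, T6, T7, T8 are pairwise disjoint (T1={P1,P4}; T6={P3,P6}; T7={P0,P2}; T8={P5,P7}).
Every remaining block overlaps one of these, and no 5 of the listed blocks are pairwise disjoint, so 4 is the maximum.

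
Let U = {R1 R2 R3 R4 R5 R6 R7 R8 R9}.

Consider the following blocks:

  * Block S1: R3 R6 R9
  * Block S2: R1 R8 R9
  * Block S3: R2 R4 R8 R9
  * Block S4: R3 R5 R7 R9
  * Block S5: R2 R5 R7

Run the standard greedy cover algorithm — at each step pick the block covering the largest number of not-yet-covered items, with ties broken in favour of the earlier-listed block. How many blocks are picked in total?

4

Greedy: pick S3 (covers 4 new) → pick S4 (covers 3 new) → pick S1 (covers 1 new) → pick S2 (covers 1 new). Total picks: 4.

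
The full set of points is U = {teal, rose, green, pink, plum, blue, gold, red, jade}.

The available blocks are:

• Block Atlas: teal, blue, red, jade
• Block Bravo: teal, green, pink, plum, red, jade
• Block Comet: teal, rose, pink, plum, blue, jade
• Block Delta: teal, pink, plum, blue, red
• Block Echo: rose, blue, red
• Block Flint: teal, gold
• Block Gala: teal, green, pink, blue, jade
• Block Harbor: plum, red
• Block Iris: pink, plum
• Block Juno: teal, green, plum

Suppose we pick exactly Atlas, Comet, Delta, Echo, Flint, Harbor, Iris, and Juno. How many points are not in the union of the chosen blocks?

Union of Atlas, Comet, Delta, Echo, Flint, Harbor, Iris, Juno = {teal, rose, green, pink, plum, blue, gold, red, jade} — that's every point, so 0 are uncovered.

0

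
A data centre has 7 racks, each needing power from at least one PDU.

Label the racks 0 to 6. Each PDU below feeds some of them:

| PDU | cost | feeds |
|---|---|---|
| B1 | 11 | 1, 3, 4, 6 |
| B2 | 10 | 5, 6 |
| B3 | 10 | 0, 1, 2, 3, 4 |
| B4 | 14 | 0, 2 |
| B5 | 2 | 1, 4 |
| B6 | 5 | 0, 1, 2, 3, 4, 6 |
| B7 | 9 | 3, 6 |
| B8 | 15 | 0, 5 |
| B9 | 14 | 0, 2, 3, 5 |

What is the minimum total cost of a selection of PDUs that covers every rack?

15

B2, B6 together cover every rack (B2 ∪ B6 = {0, 1, 2, 3, 4, 5, 6}); total cost 10 + 5 = 15.
No covering selection has total cost below 15.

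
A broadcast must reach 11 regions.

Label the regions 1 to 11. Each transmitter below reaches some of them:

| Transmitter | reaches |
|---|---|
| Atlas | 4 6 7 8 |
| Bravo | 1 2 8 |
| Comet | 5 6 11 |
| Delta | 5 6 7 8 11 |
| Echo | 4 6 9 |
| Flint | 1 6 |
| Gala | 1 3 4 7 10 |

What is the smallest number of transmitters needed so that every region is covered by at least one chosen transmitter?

4

Bravo and Comet and Echo and Gala together: Bravo ∪ Comet ∪ Echo ∪ Gala = {1, 2, 3, 4, 5, 6, 7, 8, 9, 10, 11} — every region is covered.
No 3 of the 7 transmitters cover everything (all 35 combinations miss at least one region), so 4 is optimal.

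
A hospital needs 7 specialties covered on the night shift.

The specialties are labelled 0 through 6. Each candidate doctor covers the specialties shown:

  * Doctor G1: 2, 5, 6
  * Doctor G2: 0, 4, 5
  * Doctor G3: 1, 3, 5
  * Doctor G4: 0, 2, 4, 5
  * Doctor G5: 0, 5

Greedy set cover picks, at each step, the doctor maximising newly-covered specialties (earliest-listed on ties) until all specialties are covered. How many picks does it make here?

Greedy: pick G4 (covers 4 new) → pick G3 (covers 2 new) → pick G1 (covers 1 new). Total picks: 3.

3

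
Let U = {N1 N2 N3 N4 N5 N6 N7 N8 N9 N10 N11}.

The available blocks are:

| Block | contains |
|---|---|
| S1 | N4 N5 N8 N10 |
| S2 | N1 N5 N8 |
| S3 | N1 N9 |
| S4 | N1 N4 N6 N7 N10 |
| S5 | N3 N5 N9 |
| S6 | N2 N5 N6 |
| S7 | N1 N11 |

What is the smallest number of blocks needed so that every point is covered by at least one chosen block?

Take {S1, S4, S5, S6, S7}. Their union is {N1, N2, N3, N4, N5, N6, N7, N8, N9, N10, N11}, which is all 11 points.
No 4 of the 7 blocks cover everything (all 35 combinations miss at least one point), so 5 is optimal.

5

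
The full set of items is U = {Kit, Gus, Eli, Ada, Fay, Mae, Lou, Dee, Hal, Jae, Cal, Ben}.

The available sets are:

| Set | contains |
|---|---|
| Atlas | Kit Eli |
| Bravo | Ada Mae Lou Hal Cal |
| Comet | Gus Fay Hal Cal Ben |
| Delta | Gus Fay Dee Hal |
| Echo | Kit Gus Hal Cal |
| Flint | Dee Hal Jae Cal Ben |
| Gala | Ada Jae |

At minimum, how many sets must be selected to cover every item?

Atlas and Bravo and Delta and Flint together: Atlas ∪ Bravo ∪ Delta ∪ Flint = {Kit, Gus, Eli, Ada, Fay, Mae, Lou, Dee, Hal, Jae, Cal, Ben} — every item is covered.
Only Bravo contains Mae, so Bravo is forced; the remaining 7 items need at least 3 more sets (each remaining set adds at most 3) — so at least 4 sets are needed, and 4 is optimal.

4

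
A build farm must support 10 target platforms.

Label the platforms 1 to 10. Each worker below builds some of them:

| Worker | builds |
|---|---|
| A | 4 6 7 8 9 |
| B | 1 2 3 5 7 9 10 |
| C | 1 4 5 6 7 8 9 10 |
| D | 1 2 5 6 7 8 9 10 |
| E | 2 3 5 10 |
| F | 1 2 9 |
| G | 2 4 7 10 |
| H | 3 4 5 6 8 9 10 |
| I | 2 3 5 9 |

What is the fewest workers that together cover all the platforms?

D and H together: D ∪ H = {1, 2, 3, 4, 5, 6, 7, 8, 9, 10} — every platform is covered.
No single worker has all 10 platforms (the largest, C, has 8), so 2 is optimal.

2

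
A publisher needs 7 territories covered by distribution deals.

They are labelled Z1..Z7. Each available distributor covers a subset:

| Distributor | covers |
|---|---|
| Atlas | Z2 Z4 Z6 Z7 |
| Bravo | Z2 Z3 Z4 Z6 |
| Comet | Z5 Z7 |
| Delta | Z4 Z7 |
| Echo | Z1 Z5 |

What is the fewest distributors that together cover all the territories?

3

Atlas and Bravo and Echo together: Atlas ∪ Bravo ∪ Echo = {Z1, Z2, Z3, Z4, Z5, Z6, Z7} — every territory is covered.
Only Echo contains Z1, so Echo is forced; the remaining 5 territories need at least 2 more distributors (each remaining distributor adds at most 4) — so at least 3 distributors are needed, and 3 is optimal.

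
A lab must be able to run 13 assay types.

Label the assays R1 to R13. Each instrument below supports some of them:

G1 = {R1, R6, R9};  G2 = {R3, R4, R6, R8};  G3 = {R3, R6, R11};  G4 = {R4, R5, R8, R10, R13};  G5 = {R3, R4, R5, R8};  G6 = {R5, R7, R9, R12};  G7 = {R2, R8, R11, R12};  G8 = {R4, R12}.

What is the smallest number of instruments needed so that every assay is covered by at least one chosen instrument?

Take {G1, G3, G4, G6, G7}. Their union is {R1, R2, R3, R4, R5, R6, R7, R8, R9, R10, R11, R12, R13}, which is all 13 assays.
No 4 of the 8 instruments cover everything (all 70 combinations miss at least one assay), so 5 is optimal.

5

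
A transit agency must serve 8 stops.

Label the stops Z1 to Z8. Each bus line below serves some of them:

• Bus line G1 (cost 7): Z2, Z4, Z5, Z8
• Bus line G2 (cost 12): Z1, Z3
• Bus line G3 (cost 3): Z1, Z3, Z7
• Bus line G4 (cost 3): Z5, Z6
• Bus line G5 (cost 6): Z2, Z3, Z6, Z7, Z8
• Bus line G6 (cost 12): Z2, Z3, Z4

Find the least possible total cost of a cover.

13

G1, G3, G4 together cover every stop (G1 ∪ G3 ∪ G4 = {Z1, Z2, Z3, Z4, Z5, Z6, Z7, Z8}); total cost 7 + 3 + 3 = 13.
No covering selection has total cost below 13.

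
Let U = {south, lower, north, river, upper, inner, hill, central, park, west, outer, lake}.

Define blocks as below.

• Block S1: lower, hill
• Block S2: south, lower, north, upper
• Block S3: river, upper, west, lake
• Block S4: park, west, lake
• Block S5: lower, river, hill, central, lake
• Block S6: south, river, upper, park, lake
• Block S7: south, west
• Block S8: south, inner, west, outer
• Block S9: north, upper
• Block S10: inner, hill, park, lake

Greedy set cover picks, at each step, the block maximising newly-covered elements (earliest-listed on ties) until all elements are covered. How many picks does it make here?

4

Greedy: pick S5 (covers 5 new) → pick S8 (covers 4 new) → pick S2 (covers 2 new) → pick S4 (covers 1 new). Total picks: 4.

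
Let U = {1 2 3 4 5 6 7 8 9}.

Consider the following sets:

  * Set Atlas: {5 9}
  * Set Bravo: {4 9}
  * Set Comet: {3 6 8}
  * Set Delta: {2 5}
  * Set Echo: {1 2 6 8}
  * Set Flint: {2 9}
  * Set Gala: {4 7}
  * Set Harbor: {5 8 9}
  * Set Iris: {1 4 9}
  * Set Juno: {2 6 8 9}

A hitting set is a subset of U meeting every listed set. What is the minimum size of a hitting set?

4

The 4 elements {2, 4, 8, 9} hit every set.
No choice of 3 elements meets every set, so 4 is the minimum.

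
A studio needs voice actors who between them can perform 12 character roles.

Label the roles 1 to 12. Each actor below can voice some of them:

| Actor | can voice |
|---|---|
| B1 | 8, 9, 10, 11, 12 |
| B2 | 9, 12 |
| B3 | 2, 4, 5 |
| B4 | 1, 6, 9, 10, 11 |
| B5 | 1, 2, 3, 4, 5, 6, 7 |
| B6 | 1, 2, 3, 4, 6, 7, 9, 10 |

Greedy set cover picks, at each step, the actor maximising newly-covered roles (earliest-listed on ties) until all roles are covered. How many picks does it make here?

Greedy: pick B6 (covers 8 new) → pick B1 (covers 3 new) → pick B3 (covers 1 new). Total picks: 3.
(The true minimum cover uses only 2 actors, so greedy is not optimal here.)

3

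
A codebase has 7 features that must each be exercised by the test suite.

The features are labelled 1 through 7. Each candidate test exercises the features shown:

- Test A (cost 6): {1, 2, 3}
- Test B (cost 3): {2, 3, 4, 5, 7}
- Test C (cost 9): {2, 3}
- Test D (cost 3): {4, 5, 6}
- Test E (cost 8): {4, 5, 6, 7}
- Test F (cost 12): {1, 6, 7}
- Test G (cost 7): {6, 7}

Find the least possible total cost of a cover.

A, B, D together cover every feature (A ∪ B ∪ D = {1, 2, 3, 4, 5, 6, 7}); total cost 6 + 3 + 3 = 12.
No covering selection has total cost below 12.

12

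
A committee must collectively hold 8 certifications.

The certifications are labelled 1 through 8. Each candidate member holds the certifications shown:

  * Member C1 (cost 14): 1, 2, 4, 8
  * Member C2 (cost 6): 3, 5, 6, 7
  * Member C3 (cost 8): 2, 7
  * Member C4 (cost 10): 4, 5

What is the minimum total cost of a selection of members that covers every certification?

C1, C2 together cover every certification (C1 ∪ C2 = {1, 2, 3, 4, 5, 6, 7, 8}); total cost 14 + 6 = 20.
No covering selection has total cost below 20.

20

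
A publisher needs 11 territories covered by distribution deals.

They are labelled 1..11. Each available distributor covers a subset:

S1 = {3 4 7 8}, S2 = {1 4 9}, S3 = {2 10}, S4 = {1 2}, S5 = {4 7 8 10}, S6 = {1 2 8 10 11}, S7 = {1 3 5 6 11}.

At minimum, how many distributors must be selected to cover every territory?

4

S2 and S4 and S5 and S7 together: S2 ∪ S4 ∪ S5 ∪ S7 = {1, 2, 3, 4, 5, 6, 7, 8, 9, 10, 11} — every territory is covered.
No 3 of the 7 distributors cover everything (all 35 combinations miss at least one territory), so 4 is optimal.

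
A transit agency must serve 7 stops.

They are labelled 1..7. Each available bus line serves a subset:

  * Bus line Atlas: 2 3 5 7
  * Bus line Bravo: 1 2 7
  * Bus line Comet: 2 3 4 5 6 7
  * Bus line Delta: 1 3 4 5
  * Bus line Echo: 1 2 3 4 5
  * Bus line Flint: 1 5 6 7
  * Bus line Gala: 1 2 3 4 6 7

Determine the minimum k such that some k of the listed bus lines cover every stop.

Bravo and Comet together: Bravo ∪ Comet = {1, 2, 3, 4, 5, 6, 7} — every stop is covered.
No single bus line has all 7 stops (the largest, Comet, has 6), so 2 is optimal.

2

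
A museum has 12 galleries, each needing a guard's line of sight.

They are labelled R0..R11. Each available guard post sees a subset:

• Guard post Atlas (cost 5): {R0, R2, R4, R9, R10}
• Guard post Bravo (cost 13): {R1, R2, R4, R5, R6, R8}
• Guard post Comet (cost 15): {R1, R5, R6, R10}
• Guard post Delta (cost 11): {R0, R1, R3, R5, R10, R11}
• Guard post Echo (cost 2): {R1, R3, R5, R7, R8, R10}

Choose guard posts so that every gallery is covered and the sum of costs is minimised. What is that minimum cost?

31

Atlas, Bravo, Delta, Echo together cover every gallery (Atlas ∪ Bravo ∪ Delta ∪ Echo = {R0, R1, R2, R3, R4, R5, R6, R7, R8, R9, R10, R11}); total cost 5 + 13 + 11 + 2 = 31.
No covering selection has total cost below 31.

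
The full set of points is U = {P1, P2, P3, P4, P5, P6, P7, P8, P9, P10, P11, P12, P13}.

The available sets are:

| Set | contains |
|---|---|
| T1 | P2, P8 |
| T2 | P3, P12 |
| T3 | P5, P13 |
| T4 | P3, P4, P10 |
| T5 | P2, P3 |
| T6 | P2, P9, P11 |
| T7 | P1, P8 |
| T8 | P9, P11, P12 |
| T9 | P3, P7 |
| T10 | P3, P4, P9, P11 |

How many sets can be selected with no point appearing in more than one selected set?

4

T3, T7, T8, T9 are pairwise disjoint (T3={P5,P13}; T7={P1,P8}; T8={P9,P11,P12}; T9={P3,P7}).
Every remaining set overlaps one of these, and no 5 of the listed sets are pairwise disjoint, so 4 is the maximum.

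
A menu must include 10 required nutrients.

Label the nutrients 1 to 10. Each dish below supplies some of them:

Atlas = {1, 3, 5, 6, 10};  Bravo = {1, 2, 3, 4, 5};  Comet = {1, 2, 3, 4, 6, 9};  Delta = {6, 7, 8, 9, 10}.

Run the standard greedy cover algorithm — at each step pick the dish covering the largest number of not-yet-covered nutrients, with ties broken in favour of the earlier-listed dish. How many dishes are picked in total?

3

Greedy: pick Comet (covers 6 new) → pick Delta (covers 3 new) → pick Atlas (covers 1 new). Total picks: 3.
(The true minimum cover uses only 2 dishes, so greedy is not optimal here.)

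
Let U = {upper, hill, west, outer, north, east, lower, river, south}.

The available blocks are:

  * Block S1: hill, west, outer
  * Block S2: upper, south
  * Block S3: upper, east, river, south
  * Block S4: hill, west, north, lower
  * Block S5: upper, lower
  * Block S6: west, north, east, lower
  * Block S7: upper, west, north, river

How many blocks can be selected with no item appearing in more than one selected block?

2

S3, S4 are pairwise disjoint (S3={upper,east,river,south}; S4={hill,west,north,lower}).
Every remaining block overlaps one of these, and no 3 of the listed blocks are pairwise disjoint, so 2 is the maximum.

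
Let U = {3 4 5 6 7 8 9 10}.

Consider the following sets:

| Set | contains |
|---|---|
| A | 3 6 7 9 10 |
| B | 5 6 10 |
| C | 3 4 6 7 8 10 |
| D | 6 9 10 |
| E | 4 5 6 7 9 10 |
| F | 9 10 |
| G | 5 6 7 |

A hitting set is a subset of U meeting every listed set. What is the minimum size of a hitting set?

2

H = {6, 9} meets every set (each contains at least one member of H), and |H| = 2.
The sets F, G are pairwise disjoint, so any hitting set needs a separate point for each — at least 2. Hence 2 is optimal.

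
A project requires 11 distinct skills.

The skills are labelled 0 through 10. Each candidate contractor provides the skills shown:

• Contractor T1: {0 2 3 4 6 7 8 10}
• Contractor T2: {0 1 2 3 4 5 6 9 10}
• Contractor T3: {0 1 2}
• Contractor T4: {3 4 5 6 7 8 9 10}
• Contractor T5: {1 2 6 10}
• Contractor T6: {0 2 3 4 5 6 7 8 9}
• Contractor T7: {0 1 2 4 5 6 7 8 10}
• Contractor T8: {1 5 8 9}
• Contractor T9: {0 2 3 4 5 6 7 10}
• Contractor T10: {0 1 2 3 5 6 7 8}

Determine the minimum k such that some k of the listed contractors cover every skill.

T2 and T6 together: T2 ∪ T6 = {0, 1, 2, 3, 4, 5, 6, 7, 8, 9, 10} — every skill is covered.
No single contractor has all 11 skills (the largest, T2, has 9), so 2 is optimal.

2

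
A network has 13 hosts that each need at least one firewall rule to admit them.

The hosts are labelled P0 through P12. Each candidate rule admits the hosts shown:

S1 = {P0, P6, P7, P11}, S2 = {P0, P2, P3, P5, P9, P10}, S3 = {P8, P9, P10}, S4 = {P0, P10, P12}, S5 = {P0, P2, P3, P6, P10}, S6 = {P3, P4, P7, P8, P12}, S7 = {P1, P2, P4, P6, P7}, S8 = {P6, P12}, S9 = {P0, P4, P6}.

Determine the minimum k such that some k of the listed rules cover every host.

Take {S1, S2, S6, S7}. Their union is {P0, P1, P2, P3, P4, P5, P6, P7, P8, P9, P10, P11, P12}, which is all 13 hosts.
No 3 of the 9 rules cover everything (all 84 combinations miss at least one host), so 4 is optimal.

4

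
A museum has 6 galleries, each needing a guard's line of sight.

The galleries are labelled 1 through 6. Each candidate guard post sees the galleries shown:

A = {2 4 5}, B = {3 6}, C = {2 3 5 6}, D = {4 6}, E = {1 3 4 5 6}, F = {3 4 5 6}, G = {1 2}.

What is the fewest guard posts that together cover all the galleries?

Take {C, E}. Their union is {1, 2, 3, 4, 5, 6}, which is all 6 galleries.
No single guard post has all 6 galleries (the largest, E, has 5), so 2 is optimal.

2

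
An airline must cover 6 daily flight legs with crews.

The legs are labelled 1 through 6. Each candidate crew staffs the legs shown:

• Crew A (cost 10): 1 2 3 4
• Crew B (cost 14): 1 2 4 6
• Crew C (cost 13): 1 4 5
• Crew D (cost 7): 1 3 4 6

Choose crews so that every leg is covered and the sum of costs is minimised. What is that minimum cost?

30

A, C, D together cover every leg (A ∪ C ∪ D = {1, 2, 3, 4, 5, 6}); total cost 10 + 13 + 7 = 30.
No covering selection has total cost below 30.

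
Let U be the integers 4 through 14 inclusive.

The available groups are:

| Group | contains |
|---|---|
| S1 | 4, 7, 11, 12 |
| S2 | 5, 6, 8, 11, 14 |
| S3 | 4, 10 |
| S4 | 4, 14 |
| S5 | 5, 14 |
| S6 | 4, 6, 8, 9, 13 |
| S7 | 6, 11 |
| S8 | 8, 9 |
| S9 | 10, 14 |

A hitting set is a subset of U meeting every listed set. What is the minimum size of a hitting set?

The 4 points {4, 6, 9, 14} hit every group.
The groups S3, S5, S7, S8 are pairwise disjoint, so any hitting set needs a separate point for each — at least 4. Hence 4 is optimal.

4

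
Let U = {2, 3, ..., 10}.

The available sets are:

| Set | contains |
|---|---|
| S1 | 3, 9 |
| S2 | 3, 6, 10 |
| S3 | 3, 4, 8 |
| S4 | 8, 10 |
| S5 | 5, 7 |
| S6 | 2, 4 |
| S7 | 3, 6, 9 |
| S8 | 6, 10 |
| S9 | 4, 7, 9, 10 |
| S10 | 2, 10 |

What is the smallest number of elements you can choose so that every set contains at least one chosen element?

Take H = {3, 4, 7, 10}. Each listed set contains at least one of these, so H is a hitting set of size 4.
The sets S4, S5, S6, S7 are pairwise disjoint, so any hitting set needs a separate element for each — at least 4. Hence 4 is optimal.

4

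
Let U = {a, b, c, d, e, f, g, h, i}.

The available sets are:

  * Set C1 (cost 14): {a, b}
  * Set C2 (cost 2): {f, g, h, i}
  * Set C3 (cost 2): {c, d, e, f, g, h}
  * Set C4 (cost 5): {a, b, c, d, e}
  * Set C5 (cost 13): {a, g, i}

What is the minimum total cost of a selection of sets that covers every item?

C2, C4 together cover every item (C2 ∪ C4 = {a, b, c, d, e, f, g, h, i}); total cost 2 + 5 = 7.
The greedy pick C3, C2, C4 costs 9; no covering selection beats 7.

7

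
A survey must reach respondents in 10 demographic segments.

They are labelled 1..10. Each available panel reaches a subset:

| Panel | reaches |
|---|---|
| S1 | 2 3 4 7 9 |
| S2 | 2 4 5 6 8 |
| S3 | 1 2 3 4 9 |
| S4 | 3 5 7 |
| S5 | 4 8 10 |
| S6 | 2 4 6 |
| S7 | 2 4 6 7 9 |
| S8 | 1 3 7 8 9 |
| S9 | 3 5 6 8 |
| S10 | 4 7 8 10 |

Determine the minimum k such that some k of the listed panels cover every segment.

3

S2 and S5 and S8 together: S2 ∪ S5 ∪ S8 = {1, 2, 3, 4, 5, 6, 7, 8, 9, 10} — every segment is covered.
No 2 of the 10 panels cover everything (all 45 combinations miss at least one segment), so 3 is optimal.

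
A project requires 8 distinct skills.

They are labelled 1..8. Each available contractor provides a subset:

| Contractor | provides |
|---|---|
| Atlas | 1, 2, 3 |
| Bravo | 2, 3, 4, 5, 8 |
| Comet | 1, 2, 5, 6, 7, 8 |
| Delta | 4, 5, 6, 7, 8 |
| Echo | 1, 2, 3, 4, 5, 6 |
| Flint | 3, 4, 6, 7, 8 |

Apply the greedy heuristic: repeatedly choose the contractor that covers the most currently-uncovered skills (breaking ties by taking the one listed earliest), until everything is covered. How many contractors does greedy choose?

Greedy: pick Comet (covers 6 new) → pick Bravo (covers 2 new). Total picks: 2.

2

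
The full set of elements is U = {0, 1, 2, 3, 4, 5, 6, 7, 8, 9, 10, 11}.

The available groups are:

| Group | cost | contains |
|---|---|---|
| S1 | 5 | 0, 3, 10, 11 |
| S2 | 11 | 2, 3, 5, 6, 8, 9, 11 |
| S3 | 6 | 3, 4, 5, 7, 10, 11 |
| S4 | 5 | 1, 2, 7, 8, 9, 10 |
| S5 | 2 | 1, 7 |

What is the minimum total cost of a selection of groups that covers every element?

24

S1, S2, S3, S5 together cover every element (S1 ∪ S2 ∪ S3 ∪ S5 = {0, 1, 2, 3, 4, 5, 6, 7, 8, 9, 10, 11}); total cost 5 + 11 + 6 + 2 = 24.
The greedy pick S4, S3, S1, S2 costs 27; no covering selection beats 24.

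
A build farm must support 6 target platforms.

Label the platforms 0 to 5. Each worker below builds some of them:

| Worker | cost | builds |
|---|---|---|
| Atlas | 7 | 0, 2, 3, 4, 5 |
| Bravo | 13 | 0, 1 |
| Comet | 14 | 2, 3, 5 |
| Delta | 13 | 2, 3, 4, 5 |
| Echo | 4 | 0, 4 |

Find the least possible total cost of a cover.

20

Atlas, Bravo together cover every platform (Atlas ∪ Bravo = {0, 1, 2, 3, 4, 5}); total cost 7 + 13 = 20.
No covering selection has total cost below 20.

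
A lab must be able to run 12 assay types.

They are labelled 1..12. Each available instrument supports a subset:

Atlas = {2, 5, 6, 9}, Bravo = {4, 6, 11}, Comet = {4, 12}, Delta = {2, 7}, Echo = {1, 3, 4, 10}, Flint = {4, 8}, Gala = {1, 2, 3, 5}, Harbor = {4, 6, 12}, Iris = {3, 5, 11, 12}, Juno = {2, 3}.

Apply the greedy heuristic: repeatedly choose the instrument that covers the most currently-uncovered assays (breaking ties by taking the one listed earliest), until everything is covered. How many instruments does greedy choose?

5

Greedy: pick Atlas (covers 4 new) → pick Echo (covers 4 new) → pick Iris (covers 2 new) → pick Delta (covers 1 new) → pick Flint (covers 1 new). Total picks: 5.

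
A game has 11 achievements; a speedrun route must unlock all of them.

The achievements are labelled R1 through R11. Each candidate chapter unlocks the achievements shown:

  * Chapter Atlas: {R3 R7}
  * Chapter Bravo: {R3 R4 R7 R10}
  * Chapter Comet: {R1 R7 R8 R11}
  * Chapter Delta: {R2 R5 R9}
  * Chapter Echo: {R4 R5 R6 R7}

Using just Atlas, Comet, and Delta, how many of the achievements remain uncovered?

3

Union of Atlas, Comet, Delta = {R1, R2, R3, R5, R7, R8, R9, R11}.
Not covered: R4, R6, R10 — 3 achievements.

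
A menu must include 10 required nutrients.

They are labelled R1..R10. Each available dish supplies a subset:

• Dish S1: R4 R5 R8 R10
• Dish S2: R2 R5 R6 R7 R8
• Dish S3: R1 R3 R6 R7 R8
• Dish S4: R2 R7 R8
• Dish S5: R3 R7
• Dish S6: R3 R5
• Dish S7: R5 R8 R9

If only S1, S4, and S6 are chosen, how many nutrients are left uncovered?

Union of S1, S4, S6 = {R2, R3, R4, R5, R7, R8, R10}.
Not covered: R1, R6, R9 — 3 nutrients.

3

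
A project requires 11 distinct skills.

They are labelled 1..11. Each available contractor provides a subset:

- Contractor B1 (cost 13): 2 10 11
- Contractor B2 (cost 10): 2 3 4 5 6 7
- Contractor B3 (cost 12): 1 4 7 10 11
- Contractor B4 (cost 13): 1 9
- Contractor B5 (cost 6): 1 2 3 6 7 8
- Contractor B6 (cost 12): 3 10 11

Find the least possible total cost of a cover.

B2, B3, B4, B5 together cover every skill (B2 ∪ B3 ∪ B4 ∪ B5 = {1, 2, 3, 4, 5, 6, 7, 8, 9, 10, 11}); total cost 10 + 12 + 13 + 6 = 41.
No covering selection has total cost below 41.

41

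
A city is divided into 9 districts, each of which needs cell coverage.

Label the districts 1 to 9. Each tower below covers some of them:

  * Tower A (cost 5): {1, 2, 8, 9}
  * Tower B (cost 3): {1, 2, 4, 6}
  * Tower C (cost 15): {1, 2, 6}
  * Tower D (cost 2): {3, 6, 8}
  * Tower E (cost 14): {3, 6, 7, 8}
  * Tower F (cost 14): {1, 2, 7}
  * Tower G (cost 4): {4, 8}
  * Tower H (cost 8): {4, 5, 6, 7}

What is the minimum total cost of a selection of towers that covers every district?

15

A, D, H together cover every district (A ∪ D ∪ H = {1, 2, 3, 4, 5, 6, 7, 8, 9}); total cost 5 + 2 + 8 = 15.
The greedy pick D, B, H, A costs 18; no covering selection beats 15.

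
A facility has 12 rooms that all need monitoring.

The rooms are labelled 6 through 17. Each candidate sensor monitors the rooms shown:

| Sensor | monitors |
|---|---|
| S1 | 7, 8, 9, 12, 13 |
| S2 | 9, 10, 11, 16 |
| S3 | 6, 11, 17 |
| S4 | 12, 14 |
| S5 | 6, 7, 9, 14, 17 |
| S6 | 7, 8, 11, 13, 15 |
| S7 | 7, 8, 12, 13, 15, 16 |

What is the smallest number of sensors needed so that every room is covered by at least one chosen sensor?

3

Take {S2, S5, S7}. Their union is {6, 7, 8, 9, 10, 11, 12, 13, 14, 15, 16, 17}, which is all 12 rooms.
Only S2 contains 10, so S2 is forced; the remaining 8 rooms need at least 2 more sensors (each remaining sensor adds at most 5) — so at least 3 sensors are needed, and 3 is optimal.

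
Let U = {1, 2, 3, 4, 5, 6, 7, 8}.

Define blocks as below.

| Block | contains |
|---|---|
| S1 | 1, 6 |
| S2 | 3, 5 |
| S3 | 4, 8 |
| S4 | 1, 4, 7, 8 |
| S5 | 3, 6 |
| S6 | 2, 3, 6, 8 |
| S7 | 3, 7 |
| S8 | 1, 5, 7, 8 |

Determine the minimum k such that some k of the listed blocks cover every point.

S4, S6, and S8 cover everything between them: the union {1, 2, 3, 4, 5, 6, 7, 8} is all of U.
Only S6 contains 2, so S6 is forced; the remaining 4 points need at least 2 more blocks (each remaining block adds at most 3) — so at least 3 blocks are needed, and 3 is optimal.

3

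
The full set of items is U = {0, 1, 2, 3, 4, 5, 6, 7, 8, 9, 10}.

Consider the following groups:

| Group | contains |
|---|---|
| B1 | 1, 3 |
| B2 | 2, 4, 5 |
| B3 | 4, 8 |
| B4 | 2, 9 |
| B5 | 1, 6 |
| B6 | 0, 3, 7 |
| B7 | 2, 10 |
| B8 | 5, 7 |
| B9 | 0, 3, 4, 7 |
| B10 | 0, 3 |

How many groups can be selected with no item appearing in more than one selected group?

5

B3, B5, B7, B8, B10 are pairwise disjoint (B3={4,8}; B5={1,6}; B7={2,10}; B8={5,7}; B10={0,3}).
Every remaining group overlaps one of these, and no 6 of the listed groups are pairwise disjoint, so 5 is the maximum.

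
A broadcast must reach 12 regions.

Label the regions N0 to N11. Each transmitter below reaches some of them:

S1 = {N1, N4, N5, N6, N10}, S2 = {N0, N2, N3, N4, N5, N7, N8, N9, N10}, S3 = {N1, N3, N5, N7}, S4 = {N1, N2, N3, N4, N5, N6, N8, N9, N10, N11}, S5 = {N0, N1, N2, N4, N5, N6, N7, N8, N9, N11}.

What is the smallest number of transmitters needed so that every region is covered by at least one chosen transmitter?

2

S2 and S5 together: S2 ∪ S5 = {N0, N1, N2, N3, N4, N5, N6, N7, N8, N9, N10, N11} — every region is covered.
No single transmitter has all 12 regions (the largest, S4, has 10), so 2 is optimal.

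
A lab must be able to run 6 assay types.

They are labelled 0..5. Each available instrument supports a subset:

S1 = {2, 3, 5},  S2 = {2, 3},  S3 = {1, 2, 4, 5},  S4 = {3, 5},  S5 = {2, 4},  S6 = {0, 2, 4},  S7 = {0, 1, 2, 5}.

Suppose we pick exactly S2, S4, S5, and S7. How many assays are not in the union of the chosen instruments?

0

Union of S2, S4, S5, S7 = {0, 1, 2, 3, 4, 5} — that's every assay, so 0 are uncovered.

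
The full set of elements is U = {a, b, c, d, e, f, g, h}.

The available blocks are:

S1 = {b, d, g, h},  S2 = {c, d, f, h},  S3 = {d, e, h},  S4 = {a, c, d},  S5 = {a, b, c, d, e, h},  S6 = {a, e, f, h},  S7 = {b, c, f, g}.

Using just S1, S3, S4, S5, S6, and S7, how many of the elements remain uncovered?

0

Union of S1, S3, S4, S5, S6, S7 = {a, b, c, d, e, f, g, h} — that's every element, so 0 are uncovered.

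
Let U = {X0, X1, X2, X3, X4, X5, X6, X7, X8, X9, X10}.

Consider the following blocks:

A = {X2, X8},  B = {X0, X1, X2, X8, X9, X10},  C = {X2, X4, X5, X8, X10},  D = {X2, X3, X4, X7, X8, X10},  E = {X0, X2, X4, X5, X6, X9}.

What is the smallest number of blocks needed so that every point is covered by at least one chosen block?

B and D and E together: B ∪ D ∪ E = {X0, X1, X2, X3, X4, X5, X6, X7, X8, X9, X10} — every point is covered.
Only B contains X1, so B is forced; the remaining 5 points need at least 2 more blocks (each remaining block adds at most 3) — so at least 3 blocks are needed, and 3 is optimal.

3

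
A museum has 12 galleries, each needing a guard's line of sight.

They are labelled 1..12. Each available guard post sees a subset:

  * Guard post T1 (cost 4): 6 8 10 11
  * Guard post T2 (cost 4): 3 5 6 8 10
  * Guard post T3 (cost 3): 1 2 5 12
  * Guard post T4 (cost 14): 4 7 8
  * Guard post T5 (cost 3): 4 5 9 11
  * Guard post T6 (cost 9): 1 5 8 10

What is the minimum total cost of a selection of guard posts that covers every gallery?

24

T2, T3, T4, T5 together cover every gallery (T2 ∪ T3 ∪ T4 ∪ T5 = {1, 2, 3, 4, 5, 6, 7, 8, 9, 10, 11, 12}); total cost 4 + 3 + 14 + 3 = 24.
The greedy pick T3, T1, T5, T2, T4 costs 28; no covering selection beats 24.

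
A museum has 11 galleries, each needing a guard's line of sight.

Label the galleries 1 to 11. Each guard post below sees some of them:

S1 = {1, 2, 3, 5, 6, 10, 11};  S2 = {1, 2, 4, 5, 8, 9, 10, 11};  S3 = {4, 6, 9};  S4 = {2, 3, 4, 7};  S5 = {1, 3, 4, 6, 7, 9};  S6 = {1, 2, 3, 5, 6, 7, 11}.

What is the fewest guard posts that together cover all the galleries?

2

S2 and S5 together: S2 ∪ S5 = {1, 2, 3, 4, 5, 6, 7, 8, 9, 10, 11} — every gallery is covered.
No single guard post has all 11 galleries (the largest, S2, has 8), so 2 is optimal.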